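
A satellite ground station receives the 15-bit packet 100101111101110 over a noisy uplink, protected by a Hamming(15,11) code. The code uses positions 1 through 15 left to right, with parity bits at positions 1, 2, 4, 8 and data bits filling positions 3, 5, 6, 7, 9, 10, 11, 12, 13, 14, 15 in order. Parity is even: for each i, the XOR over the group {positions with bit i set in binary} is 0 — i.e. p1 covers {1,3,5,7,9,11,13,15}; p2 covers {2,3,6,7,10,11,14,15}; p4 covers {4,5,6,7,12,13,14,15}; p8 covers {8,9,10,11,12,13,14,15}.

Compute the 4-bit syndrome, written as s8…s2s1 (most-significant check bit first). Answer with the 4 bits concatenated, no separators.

0000

s1 (pos 1,3,5,7,9,11,13,15): 1⊕0⊕0⊕1⊕1⊕0⊕1⊕0 = 0
s2 (pos 2,3,6,7,10,11,14,15): 0⊕0⊕1⊕1⊕1⊕0⊕1⊕0 = 0
s4 (pos 4,5,6,7,12,13,14,15): 1⊕0⊕1⊕1⊕1⊕1⊕1⊕0 = 0
s8 (pos 8,9,10,11,12,13,14,15): 1⊕1⊕1⊕0⊕1⊕1⊕1⊕0 = 0
Syndrome s8…s1 = 0000 → no error.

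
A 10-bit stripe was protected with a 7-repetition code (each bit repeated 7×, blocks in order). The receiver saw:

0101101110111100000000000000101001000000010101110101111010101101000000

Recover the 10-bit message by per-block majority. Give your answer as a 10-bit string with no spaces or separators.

1100001110

Block 1 (0101101): 4 ones → 1
Block 2 (1101111): 6 ones → 1
Block 3 (0000000): 0 ones → 0
Block 4 (0000000): 0 ones → 0
Block 5 (1010010): 3 ones → 0
Block 6 (0000001): 1 one → 0
Block 7 (0101110): 4 ones → 1
Block 8 (1011110): 5 ones → 1
Block 9 (1010110): 4 ones → 1
Block 10 (1000000): 1 one → 0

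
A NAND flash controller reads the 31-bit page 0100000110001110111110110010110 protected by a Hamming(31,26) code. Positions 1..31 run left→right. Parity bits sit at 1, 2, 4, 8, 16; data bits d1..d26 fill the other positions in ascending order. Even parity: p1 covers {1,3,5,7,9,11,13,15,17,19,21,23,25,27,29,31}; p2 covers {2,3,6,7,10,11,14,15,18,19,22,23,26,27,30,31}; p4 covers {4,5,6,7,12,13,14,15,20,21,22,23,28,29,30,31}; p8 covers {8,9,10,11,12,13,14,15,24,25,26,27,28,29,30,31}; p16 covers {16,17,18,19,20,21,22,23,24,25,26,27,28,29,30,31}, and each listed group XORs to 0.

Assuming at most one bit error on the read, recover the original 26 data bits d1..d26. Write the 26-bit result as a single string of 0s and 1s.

00000000111111110110010110

s1 (pos 1,3,5,7,9,11,13,15,17,19,21,23,25,27,29,31): 0⊕0⊕0⊕0⊕1⊕0⊕1⊕1⊕1⊕1⊕1⊕1⊕0⊕1⊕1⊕0 = 1
s2 (pos 2,3,6,7,10,11,14,15,18,19,22,23,26,27,30,31): 1⊕0⊕0⊕0⊕0⊕0⊕1⊕1⊕1⊕1⊕0⊕1⊕0⊕1⊕1⊕0 = 0
s4 (pos 4,5,6,7,12,13,14,15,20,21,22,23,28,29,30,31): 0⊕0⊕0⊕0⊕0⊕1⊕1⊕1⊕1⊕1⊕0⊕1⊕0⊕1⊕1⊕0 = 0
s8 (pos 8,9,10,11,12,13,14,15,24,25,26,27,28,29,30,31): 1⊕1⊕0⊕0⊕0⊕1⊕1⊕1⊕1⊕0⊕0⊕1⊕0⊕1⊕1⊕0 = 1
s16 (pos 16,17,18,19,20,21,22,23,24,25,26,27,28,29,30,31): 0⊕1⊕1⊕1⊕1⊕1⊕0⊕1⊕1⊕0⊕0⊕1⊕0⊕1⊕1⊕0 = 0
Syndrome s16…s1 = 01001 → error at position 9.
Flip position 9: 0100000110001110111110110010110 → 0100000100001110111110110010110
Read data bits from positions 3,5,6,7,9,10,11,12,13,14,15,17,18,19,20,21,22,23,24,25,26,27,28,29,30,31: 00000000111111110110010110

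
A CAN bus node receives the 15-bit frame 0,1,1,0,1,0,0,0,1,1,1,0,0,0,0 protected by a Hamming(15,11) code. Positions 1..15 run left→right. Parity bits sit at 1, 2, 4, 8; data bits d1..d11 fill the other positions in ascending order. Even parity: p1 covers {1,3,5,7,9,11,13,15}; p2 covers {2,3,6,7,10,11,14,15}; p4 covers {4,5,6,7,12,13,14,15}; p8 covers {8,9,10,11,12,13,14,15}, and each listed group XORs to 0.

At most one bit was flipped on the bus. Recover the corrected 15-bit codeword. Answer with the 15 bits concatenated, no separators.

s1 (pos 1,3,5,7,9,11,13,15): 0⊕1⊕1⊕0⊕1⊕1⊕0⊕0 = 0
s2 (pos 2,3,6,7,10,11,14,15): 1⊕1⊕0⊕0⊕1⊕1⊕0⊕0 = 0
s4 (pos 4,5,6,7,12,13,14,15): 0⊕1⊕0⊕0⊕0⊕0⊕0⊕0 = 1
s8 (pos 8,9,10,11,12,13,14,15): 0⊕1⊕1⊕1⊕0⊕0⊕0⊕0 = 1
Syndrome s8…s1 = 1100 → error at position 12.
Flip position 12: 011010001110000 → 011010001111000

011010001111000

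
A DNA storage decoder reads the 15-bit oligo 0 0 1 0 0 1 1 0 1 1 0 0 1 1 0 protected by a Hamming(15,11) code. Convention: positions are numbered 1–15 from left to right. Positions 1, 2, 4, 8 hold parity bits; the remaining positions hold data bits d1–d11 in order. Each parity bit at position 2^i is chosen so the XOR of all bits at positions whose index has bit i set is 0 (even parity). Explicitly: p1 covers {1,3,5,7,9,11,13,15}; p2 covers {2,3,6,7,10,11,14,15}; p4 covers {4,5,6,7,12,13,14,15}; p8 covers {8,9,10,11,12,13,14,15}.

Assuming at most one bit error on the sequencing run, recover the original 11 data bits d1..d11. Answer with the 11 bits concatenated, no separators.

10111100110

s1 (pos 1,3,5,7,9,11,13,15): 0⊕1⊕0⊕1⊕1⊕0⊕1⊕0 = 0
s2 (pos 2,3,6,7,10,11,14,15): 0⊕1⊕1⊕1⊕1⊕0⊕1⊕0 = 1
s4 (pos 4,5,6,7,12,13,14,15): 0⊕0⊕1⊕1⊕0⊕1⊕1⊕0 = 0
s8 (pos 8,9,10,11,12,13,14,15): 0⊕1⊕1⊕0⊕0⊕1⊕1⊕0 = 0
Syndrome s8…s1 = 0010 → error at position 2.
Flip position 2: 001001101100110 → 011001101100110
Read data bits from positions 3,5,6,7,9,10,11,12,13,14,15: 10111100110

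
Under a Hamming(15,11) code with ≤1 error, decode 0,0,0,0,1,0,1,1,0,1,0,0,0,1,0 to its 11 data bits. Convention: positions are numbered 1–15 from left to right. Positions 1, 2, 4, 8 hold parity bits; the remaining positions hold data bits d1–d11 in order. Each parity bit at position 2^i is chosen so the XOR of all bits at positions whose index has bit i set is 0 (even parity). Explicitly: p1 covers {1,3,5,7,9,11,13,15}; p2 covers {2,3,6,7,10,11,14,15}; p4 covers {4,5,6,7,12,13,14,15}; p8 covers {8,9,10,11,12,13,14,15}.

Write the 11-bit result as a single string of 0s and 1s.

01010100000

s1 (pos 1,3,5,7,9,11,13,15): 0⊕0⊕1⊕1⊕0⊕0⊕0⊕0 = 0
s2 (pos 2,3,6,7,10,11,14,15): 0⊕0⊕0⊕1⊕1⊕0⊕1⊕0 = 1
s4 (pos 4,5,6,7,12,13,14,15): 0⊕1⊕0⊕1⊕0⊕0⊕1⊕0 = 1
s8 (pos 8,9,10,11,12,13,14,15): 1⊕0⊕1⊕0⊕0⊕0⊕1⊕0 = 1
Syndrome s8…s1 = 1110 → error at position 14.
Flip position 14: 000010110100010 → 000010110100000
Read data bits from positions 3,5,6,7,9,10,11,12,13,14,15: 01010100000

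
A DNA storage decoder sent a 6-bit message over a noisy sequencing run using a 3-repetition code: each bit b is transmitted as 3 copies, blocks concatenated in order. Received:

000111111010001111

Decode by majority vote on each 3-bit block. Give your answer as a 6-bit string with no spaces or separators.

Block 1 (000): 0 ones → 0
Block 2 (111): 3 ones → 1
Block 3 (111): 3 ones → 1
Block 4 (010): 1 one → 0
Block 5 (001): 1 one → 0
Block 6 (111): 3 ones → 1

011001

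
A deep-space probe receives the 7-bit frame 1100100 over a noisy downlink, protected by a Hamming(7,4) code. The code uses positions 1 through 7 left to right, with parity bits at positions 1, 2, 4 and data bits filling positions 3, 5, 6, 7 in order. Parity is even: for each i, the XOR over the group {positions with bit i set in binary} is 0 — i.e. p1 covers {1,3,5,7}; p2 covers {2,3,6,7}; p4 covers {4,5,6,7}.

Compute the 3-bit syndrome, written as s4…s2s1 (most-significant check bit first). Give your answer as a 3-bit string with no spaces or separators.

s1 (pos 1,3,5,7): 1⊕0⊕1⊕0 = 0
s2 (pos 2,3,6,7): 1⊕0⊕0⊕0 = 1
s4 (pos 4,5,6,7): 0⊕1⊕0⊕0 = 1
Syndrome s4…s1 = 110 → error at position 6.

110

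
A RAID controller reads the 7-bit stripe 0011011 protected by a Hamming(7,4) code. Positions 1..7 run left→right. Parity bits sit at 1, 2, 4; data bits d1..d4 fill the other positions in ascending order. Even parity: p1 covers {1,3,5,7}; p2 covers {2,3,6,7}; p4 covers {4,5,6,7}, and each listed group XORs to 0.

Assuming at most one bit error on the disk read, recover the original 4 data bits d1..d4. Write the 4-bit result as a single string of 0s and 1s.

1001

s1 (pos 1,3,5,7): 0⊕1⊕0⊕1 = 0
s2 (pos 2,3,6,7): 0⊕1⊕1⊕1 = 1
s4 (pos 4,5,6,7): 1⊕0⊕1⊕1 = 1
Syndrome s4…s1 = 110 → error at position 6.
Flip position 6: 0011011 → 0011001
Read data bits from positions 3,5,6,7: 1001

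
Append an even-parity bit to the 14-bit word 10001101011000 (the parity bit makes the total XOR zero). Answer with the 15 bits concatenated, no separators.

XOR of the 14 data bits: 1⊕0⊕0⊕0⊕1⊕1⊕0⊕1⊕0⊕1⊕1⊕0⊕0⊕0 = 0
Parity bit = 0 (so all 15 bits XOR to 0).

100011010110000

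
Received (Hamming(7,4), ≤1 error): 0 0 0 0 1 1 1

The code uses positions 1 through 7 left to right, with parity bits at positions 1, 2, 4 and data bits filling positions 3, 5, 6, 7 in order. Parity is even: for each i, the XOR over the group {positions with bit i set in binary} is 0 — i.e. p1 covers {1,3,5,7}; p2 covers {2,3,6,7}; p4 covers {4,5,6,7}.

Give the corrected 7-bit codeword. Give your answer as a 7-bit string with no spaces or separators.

0001111

s1 (pos 1,3,5,7): 0⊕0⊕1⊕1 = 0
s2 (pos 2,3,6,7): 0⊕0⊕1⊕1 = 0
s4 (pos 4,5,6,7): 0⊕1⊕1⊕1 = 1
Syndrome s4…s1 = 100 → error at position 4.
Flip position 4: 0000111 → 0001111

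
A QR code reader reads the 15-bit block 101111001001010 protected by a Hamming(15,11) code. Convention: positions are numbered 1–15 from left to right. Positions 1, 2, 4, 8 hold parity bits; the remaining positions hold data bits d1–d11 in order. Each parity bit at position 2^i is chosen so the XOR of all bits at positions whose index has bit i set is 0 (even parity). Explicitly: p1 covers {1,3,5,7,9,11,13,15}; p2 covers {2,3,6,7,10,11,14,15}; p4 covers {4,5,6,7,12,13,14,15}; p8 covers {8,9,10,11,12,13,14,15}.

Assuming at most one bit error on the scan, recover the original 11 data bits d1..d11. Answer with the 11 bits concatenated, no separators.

11101001000

s1 (pos 1,3,5,7,9,11,13,15): 1⊕1⊕1⊕0⊕1⊕0⊕0⊕0 = 0
s2 (pos 2,3,6,7,10,11,14,15): 0⊕1⊕1⊕0⊕0⊕0⊕1⊕0 = 1
s4 (pos 4,5,6,7,12,13,14,15): 1⊕1⊕1⊕0⊕1⊕0⊕1⊕0 = 1
s8 (pos 8,9,10,11,12,13,14,15): 0⊕1⊕0⊕0⊕1⊕0⊕1⊕0 = 1
Syndrome s8…s1 = 1110 → error at position 14.
Flip position 14: 101111001001010 → 101111001001000
Read data bits from positions 3,5,6,7,9,10,11,12,13,14,15: 11101001000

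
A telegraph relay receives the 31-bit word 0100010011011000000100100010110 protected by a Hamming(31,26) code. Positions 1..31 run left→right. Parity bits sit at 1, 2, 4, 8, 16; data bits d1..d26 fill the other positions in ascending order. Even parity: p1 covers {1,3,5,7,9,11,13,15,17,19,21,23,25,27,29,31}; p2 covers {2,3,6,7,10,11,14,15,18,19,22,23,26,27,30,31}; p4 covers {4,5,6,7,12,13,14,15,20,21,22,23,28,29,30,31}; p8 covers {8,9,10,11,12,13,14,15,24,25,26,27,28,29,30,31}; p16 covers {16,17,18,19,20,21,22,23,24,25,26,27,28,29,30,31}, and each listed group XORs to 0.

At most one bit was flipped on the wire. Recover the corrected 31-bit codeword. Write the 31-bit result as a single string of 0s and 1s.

s1 (pos 1,3,5,7,9,11,13,15,17,19,21,23,25,27,29,31): 0⊕0⊕0⊕0⊕1⊕0⊕1⊕0⊕0⊕0⊕0⊕1⊕0⊕1⊕1⊕0 = 1
s2 (pos 2,3,6,7,10,11,14,15,18,19,22,23,26,27,30,31): 1⊕0⊕1⊕0⊕1⊕0⊕0⊕0⊕0⊕0⊕0⊕1⊕0⊕1⊕1⊕0 = 0
s4 (pos 4,5,6,7,12,13,14,15,20,21,22,23,28,29,30,31): 0⊕0⊕1⊕0⊕1⊕1⊕0⊕0⊕1⊕0⊕0⊕1⊕0⊕1⊕1⊕0 = 1
s8 (pos 8,9,10,11,12,13,14,15,24,25,26,27,28,29,30,31): 0⊕1⊕1⊕0⊕1⊕1⊕0⊕0⊕0⊕0⊕0⊕1⊕0⊕1⊕1⊕0 = 1
s16 (pos 16,17,18,19,20,21,22,23,24,25,26,27,28,29,30,31): 0⊕0⊕0⊕0⊕1⊕0⊕0⊕1⊕0⊕0⊕0⊕1⊕0⊕1⊕1⊕0 = 1
Syndrome s16…s1 = 11101 → error at position 29.
Flip position 29: 0100010011011000000100100010110 → 0100010011011000000100100010010

0100010011011000000100100010010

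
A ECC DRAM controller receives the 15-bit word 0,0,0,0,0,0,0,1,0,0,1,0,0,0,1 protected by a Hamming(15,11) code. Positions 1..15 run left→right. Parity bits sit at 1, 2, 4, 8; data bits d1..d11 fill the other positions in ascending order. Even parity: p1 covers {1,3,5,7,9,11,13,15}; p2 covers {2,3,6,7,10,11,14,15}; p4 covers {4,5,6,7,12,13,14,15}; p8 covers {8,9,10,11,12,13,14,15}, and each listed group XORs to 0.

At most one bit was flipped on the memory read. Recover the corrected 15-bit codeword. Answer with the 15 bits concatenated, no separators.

s1 (pos 1,3,5,7,9,11,13,15): 0⊕0⊕0⊕0⊕0⊕1⊕0⊕1 = 0
s2 (pos 2,3,6,7,10,11,14,15): 0⊕0⊕0⊕0⊕0⊕1⊕0⊕1 = 0
s4 (pos 4,5,6,7,12,13,14,15): 0⊕0⊕0⊕0⊕0⊕0⊕0⊕1 = 1
s8 (pos 8,9,10,11,12,13,14,15): 1⊕0⊕0⊕1⊕0⊕0⊕0⊕1 = 1
Syndrome s8…s1 = 1100 → error at position 12.
Flip position 12: 000000010010001 → 000000010011001

000000010011001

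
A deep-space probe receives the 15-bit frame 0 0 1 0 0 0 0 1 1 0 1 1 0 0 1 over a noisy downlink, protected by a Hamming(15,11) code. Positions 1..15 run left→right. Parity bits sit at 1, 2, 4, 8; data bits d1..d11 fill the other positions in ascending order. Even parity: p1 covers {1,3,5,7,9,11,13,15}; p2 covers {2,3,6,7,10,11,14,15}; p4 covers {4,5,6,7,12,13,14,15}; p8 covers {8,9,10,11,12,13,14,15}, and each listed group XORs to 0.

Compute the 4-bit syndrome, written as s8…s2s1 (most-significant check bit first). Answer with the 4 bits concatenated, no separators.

1010

s1 (pos 1,3,5,7,9,11,13,15): 0⊕1⊕0⊕0⊕1⊕1⊕0⊕1 = 0
s2 (pos 2,3,6,7,10,11,14,15): 0⊕1⊕0⊕0⊕0⊕1⊕0⊕1 = 1
s4 (pos 4,5,6,7,12,13,14,15): 0⊕0⊕0⊕0⊕1⊕0⊕0⊕1 = 0
s8 (pos 8,9,10,11,12,13,14,15): 1⊕1⊕0⊕1⊕1⊕0⊕0⊕1 = 1
Syndrome s8…s1 = 1010 → error at position 10.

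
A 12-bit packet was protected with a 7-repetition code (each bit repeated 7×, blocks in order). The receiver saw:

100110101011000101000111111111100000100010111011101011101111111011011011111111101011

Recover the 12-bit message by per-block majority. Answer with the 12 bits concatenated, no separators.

Block 1 (1001101): 4 ones → 1
Block 2 (0101100): 3 ones → 0
Block 3 (0101000): 2 ones → 0
Block 4 (1111111): 7 ones → 1
Block 5 (1110000): 3 ones → 0
Block 6 (0100010): 2 ones → 0
Block 7 (1110111): 6 ones → 1
Block 8 (0101110): 4 ones → 1
Block 9 (1111111): 7 ones → 1
Block 10 (0110110): 4 ones → 1
Block 11 (1111111): 7 ones → 1
Block 12 (1101011): 5 ones → 1

100100111111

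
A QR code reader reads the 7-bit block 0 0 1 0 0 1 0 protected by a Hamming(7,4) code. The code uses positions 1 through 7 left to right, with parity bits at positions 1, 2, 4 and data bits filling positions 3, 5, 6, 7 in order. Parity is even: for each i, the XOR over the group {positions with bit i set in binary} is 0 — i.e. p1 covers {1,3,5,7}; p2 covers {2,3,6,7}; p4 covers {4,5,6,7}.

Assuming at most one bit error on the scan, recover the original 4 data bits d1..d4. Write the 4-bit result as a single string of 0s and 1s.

1110

s1 (pos 1,3,5,7): 0⊕1⊕0⊕0 = 1
s2 (pos 2,3,6,7): 0⊕1⊕1⊕0 = 0
s4 (pos 4,5,6,7): 0⊕0⊕1⊕0 = 1
Syndrome s4…s1 = 101 → error at position 5.
Flip position 5: 0010010 → 0010110
Read data bits from positions 3,5,6,7: 1110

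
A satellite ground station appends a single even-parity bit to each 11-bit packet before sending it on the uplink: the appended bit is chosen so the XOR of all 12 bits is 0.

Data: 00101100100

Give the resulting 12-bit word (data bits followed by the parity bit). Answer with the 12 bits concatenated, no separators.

001011001000

XOR of the 11 data bits: 0⊕0⊕1⊕0⊕1⊕1⊕0⊕0⊕1⊕0⊕0 = 0
Parity bit = 0 (so all 12 bits XOR to 0).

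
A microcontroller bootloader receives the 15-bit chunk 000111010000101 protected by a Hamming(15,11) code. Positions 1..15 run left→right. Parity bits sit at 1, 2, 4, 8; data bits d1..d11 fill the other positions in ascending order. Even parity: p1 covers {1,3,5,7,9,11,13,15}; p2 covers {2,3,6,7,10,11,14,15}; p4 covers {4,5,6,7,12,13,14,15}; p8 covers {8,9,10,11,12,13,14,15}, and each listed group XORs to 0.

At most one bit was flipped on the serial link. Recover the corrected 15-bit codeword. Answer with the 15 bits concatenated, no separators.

000111010000001

s1 (pos 1,3,5,7,9,11,13,15): 0⊕0⊕1⊕0⊕0⊕0⊕1⊕1 = 1
s2 (pos 2,3,6,7,10,11,14,15): 0⊕0⊕1⊕0⊕0⊕0⊕0⊕1 = 0
s4 (pos 4,5,6,7,12,13,14,15): 1⊕1⊕1⊕0⊕0⊕1⊕0⊕1 = 1
s8 (pos 8,9,10,11,12,13,14,15): 1⊕0⊕0⊕0⊕0⊕1⊕0⊕1 = 1
Syndrome s8…s1 = 1101 → error at position 13.
Flip position 13: 000111010000101 → 000111010000001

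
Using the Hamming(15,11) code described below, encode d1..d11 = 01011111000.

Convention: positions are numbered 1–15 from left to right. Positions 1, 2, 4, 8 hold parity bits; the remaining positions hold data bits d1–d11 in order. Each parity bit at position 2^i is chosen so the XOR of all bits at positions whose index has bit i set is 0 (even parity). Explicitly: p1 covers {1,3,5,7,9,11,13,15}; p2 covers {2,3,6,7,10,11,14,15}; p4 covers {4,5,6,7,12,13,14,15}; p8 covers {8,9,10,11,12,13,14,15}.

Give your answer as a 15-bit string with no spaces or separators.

Place data at non-parity positions: p1 p2 0 p4 1 0 1 p8 1 1 1 1 0 0 0
p1 (pos 1,3,5,7,9,11,13,15): XOR of data positions = 0⊕1⊕1⊕1⊕1⊕0⊕0 = 0
p2 (pos 2,3,6,7,10,11,14,15): XOR of data positions = 0⊕0⊕1⊕1⊕1⊕0⊕0 = 1
p4 (pos 4,5,6,7,12,13,14,15): XOR of data positions = 1⊕0⊕1⊕1⊕0⊕0⊕0 = 1
p8 (pos 8,9,10,11,12,13,14,15): XOR of data positions = 1⊕1⊕1⊕1⊕0⊕0⊕0 = 0
Codeword: 010110101111000

010110101111000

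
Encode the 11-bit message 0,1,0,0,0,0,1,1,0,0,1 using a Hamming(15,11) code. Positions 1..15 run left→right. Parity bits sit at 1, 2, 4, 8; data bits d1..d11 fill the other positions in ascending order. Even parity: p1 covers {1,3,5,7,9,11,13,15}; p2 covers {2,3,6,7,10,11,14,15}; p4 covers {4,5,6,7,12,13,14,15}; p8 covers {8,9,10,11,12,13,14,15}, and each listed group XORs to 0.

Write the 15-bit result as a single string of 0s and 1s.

100110010011001

Place data at non-parity positions: p1 p2 0 p4 1 0 0 p8 0 0 1 1 0 0 1
p1 (pos 1,3,5,7,9,11,13,15): XOR of data positions = 0⊕1⊕0⊕0⊕1⊕0⊕1 = 1
p2 (pos 2,3,6,7,10,11,14,15): XOR of data positions = 0⊕0⊕0⊕0⊕1⊕0⊕1 = 0
p4 (pos 4,5,6,7,12,13,14,15): XOR of data positions = 1⊕0⊕0⊕1⊕0⊕0⊕1 = 1
p8 (pos 8,9,10,11,12,13,14,15): XOR of data positions = 0⊕0⊕1⊕1⊕0⊕0⊕1 = 1
Codeword: 100110010011001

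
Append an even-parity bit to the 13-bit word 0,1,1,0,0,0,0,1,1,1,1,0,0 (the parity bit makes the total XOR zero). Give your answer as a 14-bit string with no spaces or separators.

01100001111000

XOR of the 13 data bits: 0⊕1⊕1⊕0⊕0⊕0⊕0⊕1⊕1⊕1⊕1⊕0⊕0 = 0
Parity bit = 0 (so all 14 bits XOR to 0).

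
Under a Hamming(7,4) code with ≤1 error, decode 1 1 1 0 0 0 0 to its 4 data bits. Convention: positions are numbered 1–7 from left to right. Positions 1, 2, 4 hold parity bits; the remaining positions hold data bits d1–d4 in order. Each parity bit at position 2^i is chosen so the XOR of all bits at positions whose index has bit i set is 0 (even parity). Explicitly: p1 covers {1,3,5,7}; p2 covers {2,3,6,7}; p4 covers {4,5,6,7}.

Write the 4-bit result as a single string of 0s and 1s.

s1 (pos 1,3,5,7): 1⊕1⊕0⊕0 = 0
s2 (pos 2,3,6,7): 1⊕1⊕0⊕0 = 0
s4 (pos 4,5,6,7): 0⊕0⊕0⊕0 = 0
Syndrome s4…s1 = 000 → no error.
Read data bits from positions 3,5,6,7: 1000

1000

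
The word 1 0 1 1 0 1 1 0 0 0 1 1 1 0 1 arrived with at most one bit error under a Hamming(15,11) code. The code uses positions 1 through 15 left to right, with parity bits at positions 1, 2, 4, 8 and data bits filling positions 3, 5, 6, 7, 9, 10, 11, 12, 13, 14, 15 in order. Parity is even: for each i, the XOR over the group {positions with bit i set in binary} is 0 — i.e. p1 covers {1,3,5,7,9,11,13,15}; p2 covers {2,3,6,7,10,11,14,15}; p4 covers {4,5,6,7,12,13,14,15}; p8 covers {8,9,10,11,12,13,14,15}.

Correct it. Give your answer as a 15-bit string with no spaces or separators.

111101100011101

s1 (pos 1,3,5,7,9,11,13,15): 1⊕1⊕0⊕1⊕0⊕1⊕1⊕1 = 0
s2 (pos 2,3,6,7,10,11,14,15): 0⊕1⊕1⊕1⊕0⊕1⊕0⊕1 = 1
s4 (pos 4,5,6,7,12,13,14,15): 1⊕0⊕1⊕1⊕1⊕1⊕0⊕1 = 0
s8 (pos 8,9,10,11,12,13,14,15): 0⊕0⊕0⊕1⊕1⊕1⊕0⊕1 = 0
Syndrome s8…s1 = 0010 → error at position 2.
Flip position 2: 101101100011101 → 111101100011101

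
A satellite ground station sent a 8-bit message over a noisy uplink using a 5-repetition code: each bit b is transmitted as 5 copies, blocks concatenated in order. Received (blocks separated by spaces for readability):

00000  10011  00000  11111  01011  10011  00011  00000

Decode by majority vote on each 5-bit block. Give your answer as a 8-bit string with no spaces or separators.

01011100

Block 1 (00000): 0 ones → 0
Block 2 (10011): 3 ones → 1
Block 3 (00000): 0 ones → 0
Block 4 (11111): 5 ones → 1
Block 5 (01011): 3 ones → 1
Block 6 (10011): 3 ones → 1
Block 7 (00011): 2 ones → 0
Block 8 (00000): 0 ones → 0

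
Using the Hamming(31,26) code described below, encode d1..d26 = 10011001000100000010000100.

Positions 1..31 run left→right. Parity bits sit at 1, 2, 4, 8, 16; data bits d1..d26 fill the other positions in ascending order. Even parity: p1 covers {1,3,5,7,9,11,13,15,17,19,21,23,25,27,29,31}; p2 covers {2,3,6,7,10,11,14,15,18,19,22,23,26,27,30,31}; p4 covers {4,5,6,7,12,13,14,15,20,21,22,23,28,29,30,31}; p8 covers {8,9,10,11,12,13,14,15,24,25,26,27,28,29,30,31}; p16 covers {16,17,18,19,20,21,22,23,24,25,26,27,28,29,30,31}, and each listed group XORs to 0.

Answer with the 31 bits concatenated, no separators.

Place data at non-parity positions: p1 p2 1 p4 0 0 1 p8 1 0 0 1 0 0 0 p16 1 0 0 0 0 0 0 1 0 0 0 0 1 0 0
p1 (pos 1,3,5,7,9,11,13,15,17,19,21,23,25,27,29,31): XOR of data positions = 1⊕0⊕1⊕1⊕0⊕0⊕0⊕1⊕0⊕0⊕0⊕0⊕0⊕1⊕0 = 1
p2 (pos 2,3,6,7,10,11,14,15,18,19,22,23,26,27,30,31): XOR of data positions = 1⊕0⊕1⊕0⊕0⊕0⊕0⊕0⊕0⊕0⊕0⊕0⊕0⊕0⊕0 = 0
p4 (pos 4,5,6,7,12,13,14,15,20,21,22,23,28,29,30,31): XOR of data positions = 0⊕0⊕1⊕1⊕0⊕0⊕0⊕0⊕0⊕0⊕0⊕0⊕1⊕0⊕0 = 1
p8 (pos 8,9,10,11,12,13,14,15,24,25,26,27,28,29,30,31): XOR of data positions = 1⊕0⊕0⊕1⊕0⊕0⊕0⊕1⊕0⊕0⊕0⊕0⊕1⊕0⊕0 = 0
p16 (pos 16,17,18,19,20,21,22,23,24,25,26,27,28,29,30,31): XOR of data positions = 1⊕0⊕0⊕0⊕0⊕0⊕0⊕1⊕0⊕0⊕0⊕0⊕1⊕0⊕0 = 1
Codeword: 1011001010010001100000010000100

1011001010010001100000010000100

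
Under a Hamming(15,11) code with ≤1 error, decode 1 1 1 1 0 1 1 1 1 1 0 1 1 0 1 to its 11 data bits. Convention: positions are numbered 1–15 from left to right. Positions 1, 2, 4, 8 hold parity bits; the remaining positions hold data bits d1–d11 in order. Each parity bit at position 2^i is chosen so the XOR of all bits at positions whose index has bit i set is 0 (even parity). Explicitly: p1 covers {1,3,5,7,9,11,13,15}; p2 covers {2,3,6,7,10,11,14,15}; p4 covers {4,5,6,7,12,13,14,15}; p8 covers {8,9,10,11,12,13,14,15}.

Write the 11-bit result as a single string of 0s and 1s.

10111101101

s1 (pos 1,3,5,7,9,11,13,15): 1⊕1⊕0⊕1⊕1⊕0⊕1⊕1 = 0
s2 (pos 2,3,6,7,10,11,14,15): 1⊕1⊕1⊕1⊕1⊕0⊕0⊕1 = 0
s4 (pos 4,5,6,7,12,13,14,15): 1⊕0⊕1⊕1⊕1⊕1⊕0⊕1 = 0
s8 (pos 8,9,10,11,12,13,14,15): 1⊕1⊕1⊕0⊕1⊕1⊕0⊕1 = 0
Syndrome s8…s1 = 0000 → no error.
Read data bits from positions 3,5,6,7,9,10,11,12,13,14,15: 10111101101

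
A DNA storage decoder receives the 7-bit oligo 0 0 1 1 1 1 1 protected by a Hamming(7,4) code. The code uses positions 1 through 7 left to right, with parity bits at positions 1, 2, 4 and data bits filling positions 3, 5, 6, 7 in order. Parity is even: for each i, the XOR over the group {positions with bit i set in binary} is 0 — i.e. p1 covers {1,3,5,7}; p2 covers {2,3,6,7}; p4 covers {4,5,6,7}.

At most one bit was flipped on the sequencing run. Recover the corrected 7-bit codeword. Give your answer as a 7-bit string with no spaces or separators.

s1 (pos 1,3,5,7): 0⊕1⊕1⊕1 = 1
s2 (pos 2,3,6,7): 0⊕1⊕1⊕1 = 1
s4 (pos 4,5,6,7): 1⊕1⊕1⊕1 = 0
Syndrome s4…s1 = 011 → error at position 3.
Flip position 3: 0011111 → 0001111

0001111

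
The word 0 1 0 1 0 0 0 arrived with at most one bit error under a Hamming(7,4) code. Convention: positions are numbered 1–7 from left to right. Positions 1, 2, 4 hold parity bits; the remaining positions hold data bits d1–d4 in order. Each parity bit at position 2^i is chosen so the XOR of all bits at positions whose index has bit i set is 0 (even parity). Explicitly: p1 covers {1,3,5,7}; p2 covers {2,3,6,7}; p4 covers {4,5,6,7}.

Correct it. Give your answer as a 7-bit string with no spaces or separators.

s1 (pos 1,3,5,7): 0⊕0⊕0⊕0 = 0
s2 (pos 2,3,6,7): 1⊕0⊕0⊕0 = 1
s4 (pos 4,5,6,7): 1⊕0⊕0⊕0 = 1
Syndrome s4…s1 = 110 → error at position 6.
Flip position 6: 0101000 → 0101010

0101010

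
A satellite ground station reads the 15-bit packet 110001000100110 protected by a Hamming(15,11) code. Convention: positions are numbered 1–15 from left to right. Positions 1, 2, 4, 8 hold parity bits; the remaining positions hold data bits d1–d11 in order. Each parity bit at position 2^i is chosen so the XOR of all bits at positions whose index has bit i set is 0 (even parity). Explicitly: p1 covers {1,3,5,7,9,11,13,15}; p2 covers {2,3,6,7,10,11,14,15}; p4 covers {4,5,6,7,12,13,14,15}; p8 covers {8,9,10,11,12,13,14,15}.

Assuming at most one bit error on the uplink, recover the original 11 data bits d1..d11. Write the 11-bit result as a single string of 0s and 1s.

s1 (pos 1,3,5,7,9,11,13,15): 1⊕0⊕0⊕0⊕0⊕0⊕1⊕0 = 0
s2 (pos 2,3,6,7,10,11,14,15): 1⊕0⊕1⊕0⊕1⊕0⊕1⊕0 = 0
s4 (pos 4,5,6,7,12,13,14,15): 0⊕0⊕1⊕0⊕0⊕1⊕1⊕0 = 1
s8 (pos 8,9,10,11,12,13,14,15): 0⊕0⊕1⊕0⊕0⊕1⊕1⊕0 = 1
Syndrome s8…s1 = 1100 → error at position 12.
Flip position 12: 110001000100110 → 110001000101110
Read data bits from positions 3,5,6,7,9,10,11,12,13,14,15: 00100101110

00100101110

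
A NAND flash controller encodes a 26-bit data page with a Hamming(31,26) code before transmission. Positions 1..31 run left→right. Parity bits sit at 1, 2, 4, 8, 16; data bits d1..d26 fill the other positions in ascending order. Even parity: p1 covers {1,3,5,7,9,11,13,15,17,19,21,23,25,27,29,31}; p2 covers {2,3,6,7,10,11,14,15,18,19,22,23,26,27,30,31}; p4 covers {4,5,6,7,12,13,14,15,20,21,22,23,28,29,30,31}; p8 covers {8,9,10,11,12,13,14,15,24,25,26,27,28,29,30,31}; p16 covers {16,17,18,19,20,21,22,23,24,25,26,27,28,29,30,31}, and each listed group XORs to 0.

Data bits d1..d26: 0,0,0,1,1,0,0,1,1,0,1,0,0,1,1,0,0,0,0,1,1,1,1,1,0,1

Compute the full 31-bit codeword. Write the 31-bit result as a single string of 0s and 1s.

Place data at non-parity positions: p1 p2 0 p4 0 0 1 p8 1 0 0 1 1 0 1 p16 0 0 1 1 0 0 0 0 1 1 1 1 1 0 1
p1 (pos 1,3,5,7,9,11,13,15,17,19,21,23,25,27,29,31): XOR of data positions = 0⊕0⊕1⊕1⊕0⊕1⊕1⊕0⊕1⊕0⊕0⊕1⊕1⊕1⊕1 = 1
p2 (pos 2,3,6,7,10,11,14,15,18,19,22,23,26,27,30,31): XOR of data positions = 0⊕0⊕1⊕0⊕0⊕0⊕1⊕0⊕1⊕0⊕0⊕1⊕1⊕0⊕1 = 0
p4 (pos 4,5,6,7,12,13,14,15,20,21,22,23,28,29,30,31): XOR of data positions = 0⊕0⊕1⊕1⊕1⊕0⊕1⊕1⊕0⊕0⊕0⊕1⊕1⊕0⊕1 = 0
p8 (pos 8,9,10,11,12,13,14,15,24,25,26,27,28,29,30,31): XOR of data positions = 1⊕0⊕0⊕1⊕1⊕0⊕1⊕0⊕1⊕1⊕1⊕1⊕1⊕0⊕1 = 0
p16 (pos 16,17,18,19,20,21,22,23,24,25,26,27,28,29,30,31): XOR of data positions = 0⊕0⊕1⊕1⊕0⊕0⊕0⊕0⊕1⊕1⊕1⊕1⊕1⊕0⊕1 = 0
Codeword: 1000001010011010001100001111101

1000001010011010001100001111101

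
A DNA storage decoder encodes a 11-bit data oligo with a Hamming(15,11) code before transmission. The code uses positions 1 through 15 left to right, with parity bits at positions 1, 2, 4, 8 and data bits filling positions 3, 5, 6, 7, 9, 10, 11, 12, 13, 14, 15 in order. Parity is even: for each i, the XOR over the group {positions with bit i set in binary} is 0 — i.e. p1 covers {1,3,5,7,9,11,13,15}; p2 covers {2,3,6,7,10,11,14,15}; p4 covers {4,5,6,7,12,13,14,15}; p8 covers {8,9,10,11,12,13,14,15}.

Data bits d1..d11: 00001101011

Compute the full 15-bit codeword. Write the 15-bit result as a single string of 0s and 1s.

Place data at non-parity positions: p1 p2 0 p4 0 0 0 p8 1 1 0 1 0 1 1
p1 (pos 1,3,5,7,9,11,13,15): XOR of data positions = 0⊕0⊕0⊕1⊕0⊕0⊕1 = 0
p2 (pos 2,3,6,7,10,11,14,15): XOR of data positions = 0⊕0⊕0⊕1⊕0⊕1⊕1 = 1
p4 (pos 4,5,6,7,12,13,14,15): XOR of data positions = 0⊕0⊕0⊕1⊕0⊕1⊕1 = 1
p8 (pos 8,9,10,11,12,13,14,15): XOR of data positions = 1⊕1⊕0⊕1⊕0⊕1⊕1 = 1
Codeword: 010100011101011

010100011101011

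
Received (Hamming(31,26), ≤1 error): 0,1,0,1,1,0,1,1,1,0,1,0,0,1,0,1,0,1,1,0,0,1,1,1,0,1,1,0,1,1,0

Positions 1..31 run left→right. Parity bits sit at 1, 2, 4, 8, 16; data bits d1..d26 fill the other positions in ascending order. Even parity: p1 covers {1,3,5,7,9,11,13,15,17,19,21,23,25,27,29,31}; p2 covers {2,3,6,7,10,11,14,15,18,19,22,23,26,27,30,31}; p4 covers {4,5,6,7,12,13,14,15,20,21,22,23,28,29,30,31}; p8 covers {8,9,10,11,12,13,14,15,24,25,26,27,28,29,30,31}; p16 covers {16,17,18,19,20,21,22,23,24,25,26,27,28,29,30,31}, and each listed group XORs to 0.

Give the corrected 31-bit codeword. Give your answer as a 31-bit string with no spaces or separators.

0101101111100101011001110110110

s1 (pos 1,3,5,7,9,11,13,15,17,19,21,23,25,27,29,31): 0⊕0⊕1⊕1⊕1⊕1⊕0⊕0⊕0⊕1⊕0⊕1⊕0⊕1⊕1⊕0 = 0
s2 (pos 2,3,6,7,10,11,14,15,18,19,22,23,26,27,30,31): 1⊕0⊕0⊕1⊕0⊕1⊕1⊕0⊕1⊕1⊕1⊕1⊕1⊕1⊕1⊕0 = 1
s4 (pos 4,5,6,7,12,13,14,15,20,21,22,23,28,29,30,31): 1⊕1⊕0⊕1⊕0⊕0⊕1⊕0⊕0⊕0⊕1⊕1⊕0⊕1⊕1⊕0 = 0
s8 (pos 8,9,10,11,12,13,14,15,24,25,26,27,28,29,30,31): 1⊕1⊕0⊕1⊕0⊕0⊕1⊕0⊕1⊕0⊕1⊕1⊕0⊕1⊕1⊕0 = 1
s16 (pos 16,17,18,19,20,21,22,23,24,25,26,27,28,29,30,31): 1⊕0⊕1⊕1⊕0⊕0⊕1⊕1⊕1⊕0⊕1⊕1⊕0⊕1⊕1⊕0 = 0
Syndrome s16…s1 = 01010 → error at position 10.
Flip position 10: 0101101110100101011001110110110 → 0101101111100101011001110110110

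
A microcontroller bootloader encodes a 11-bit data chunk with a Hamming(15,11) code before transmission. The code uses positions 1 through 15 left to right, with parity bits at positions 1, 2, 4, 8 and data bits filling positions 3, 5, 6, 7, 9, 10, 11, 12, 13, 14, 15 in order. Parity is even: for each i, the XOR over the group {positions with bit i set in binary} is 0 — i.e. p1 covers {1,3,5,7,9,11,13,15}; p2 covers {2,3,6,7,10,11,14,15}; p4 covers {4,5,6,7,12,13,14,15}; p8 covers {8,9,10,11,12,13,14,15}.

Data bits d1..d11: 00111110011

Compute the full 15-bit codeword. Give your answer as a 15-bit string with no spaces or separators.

Place data at non-parity positions: p1 p2 0 p4 0 1 1 p8 1 1 1 0 0 1 1
p1 (pos 1,3,5,7,9,11,13,15): XOR of data positions = 0⊕0⊕1⊕1⊕1⊕0⊕1 = 0
p2 (pos 2,3,6,7,10,11,14,15): XOR of data positions = 0⊕1⊕1⊕1⊕1⊕1⊕1 = 0
p4 (pos 4,5,6,7,12,13,14,15): XOR of data positions = 0⊕1⊕1⊕0⊕0⊕1⊕1 = 0
p8 (pos 8,9,10,11,12,13,14,15): XOR of data positions = 1⊕1⊕1⊕0⊕0⊕1⊕1 = 1
Codeword: 000001111110011

000001111110011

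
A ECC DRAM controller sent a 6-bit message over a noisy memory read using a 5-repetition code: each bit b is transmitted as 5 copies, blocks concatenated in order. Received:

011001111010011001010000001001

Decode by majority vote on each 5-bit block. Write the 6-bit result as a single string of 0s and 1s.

011000

Block 1 (01100): 2 ones → 0
Block 2 (11110): 4 ones → 1
Block 3 (10011): 3 ones → 1
Block 4 (00101): 2 ones → 0
Block 5 (00000): 0 ones → 0
Block 6 (01001): 2 ones → 0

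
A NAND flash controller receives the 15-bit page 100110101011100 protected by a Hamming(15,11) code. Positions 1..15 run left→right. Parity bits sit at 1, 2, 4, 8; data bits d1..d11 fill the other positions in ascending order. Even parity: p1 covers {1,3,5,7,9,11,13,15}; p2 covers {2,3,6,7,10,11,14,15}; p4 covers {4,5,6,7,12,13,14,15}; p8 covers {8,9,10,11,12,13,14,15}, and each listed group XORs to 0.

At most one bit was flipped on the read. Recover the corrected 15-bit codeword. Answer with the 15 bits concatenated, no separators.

s1 (pos 1,3,5,7,9,11,13,15): 1⊕0⊕1⊕1⊕1⊕1⊕1⊕0 = 0
s2 (pos 2,3,6,7,10,11,14,15): 0⊕0⊕0⊕1⊕0⊕1⊕0⊕0 = 0
s4 (pos 4,5,6,7,12,13,14,15): 1⊕1⊕0⊕1⊕1⊕1⊕0⊕0 = 1
s8 (pos 8,9,10,11,12,13,14,15): 0⊕1⊕0⊕1⊕1⊕1⊕0⊕0 = 0
Syndrome s8…s1 = 0100 → error at position 4.
Flip position 4: 100110101011100 → 100010101011100

100010101011100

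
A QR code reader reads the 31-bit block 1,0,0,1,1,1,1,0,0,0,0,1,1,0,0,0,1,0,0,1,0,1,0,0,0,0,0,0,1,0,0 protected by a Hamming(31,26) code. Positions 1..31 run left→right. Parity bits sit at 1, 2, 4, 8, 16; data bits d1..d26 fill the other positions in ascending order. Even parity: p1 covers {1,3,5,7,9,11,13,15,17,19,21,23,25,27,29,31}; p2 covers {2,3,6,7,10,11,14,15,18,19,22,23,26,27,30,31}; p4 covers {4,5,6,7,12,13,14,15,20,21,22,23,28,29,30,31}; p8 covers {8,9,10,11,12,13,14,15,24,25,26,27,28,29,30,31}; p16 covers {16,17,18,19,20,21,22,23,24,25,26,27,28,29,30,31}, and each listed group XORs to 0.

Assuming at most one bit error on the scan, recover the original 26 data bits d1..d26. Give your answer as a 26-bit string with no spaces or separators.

s1 (pos 1,3,5,7,9,11,13,15,17,19,21,23,25,27,29,31): 1⊕0⊕1⊕1⊕0⊕0⊕1⊕0⊕1⊕0⊕0⊕0⊕0⊕0⊕1⊕0 = 0
s2 (pos 2,3,6,7,10,11,14,15,18,19,22,23,26,27,30,31): 0⊕0⊕1⊕1⊕0⊕0⊕0⊕0⊕0⊕0⊕1⊕0⊕0⊕0⊕0⊕0 = 1
s4 (pos 4,5,6,7,12,13,14,15,20,21,22,23,28,29,30,31): 1⊕1⊕1⊕1⊕1⊕1⊕0⊕0⊕1⊕0⊕1⊕0⊕0⊕1⊕0⊕0 = 1
s8 (pos 8,9,10,11,12,13,14,15,24,25,26,27,28,29,30,31): 0⊕0⊕0⊕0⊕1⊕1⊕0⊕0⊕0⊕0⊕0⊕0⊕0⊕1⊕0⊕0 = 1
s16 (pos 16,17,18,19,20,21,22,23,24,25,26,27,28,29,30,31): 0⊕1⊕0⊕0⊕1⊕0⊕1⊕0⊕0⊕0⊕0⊕0⊕0⊕1⊕0⊕0 = 0
Syndrome s16…s1 = 01110 → error at position 14.
Flip position 14: 1001111000011000100101000000100 → 1001111000011100100101000000100
Read data bits from positions 3,5,6,7,9,10,11,12,13,14,15,17,18,19,20,21,22,23,24,25,26,27,28,29,30,31: 01110001110100101000000100

01110001110100101000000100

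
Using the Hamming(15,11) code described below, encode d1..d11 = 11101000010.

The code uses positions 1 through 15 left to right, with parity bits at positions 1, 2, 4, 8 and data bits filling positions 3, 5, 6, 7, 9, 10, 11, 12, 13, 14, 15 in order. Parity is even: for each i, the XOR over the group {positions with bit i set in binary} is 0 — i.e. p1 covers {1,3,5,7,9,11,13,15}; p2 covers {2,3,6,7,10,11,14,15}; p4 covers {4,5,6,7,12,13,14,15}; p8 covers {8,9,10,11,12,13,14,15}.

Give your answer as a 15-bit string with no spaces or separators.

Place data at non-parity positions: p1 p2 1 p4 1 1 0 p8 1 0 0 0 0 1 0
p1 (pos 1,3,5,7,9,11,13,15): XOR of data positions = 1⊕1⊕0⊕1⊕0⊕0⊕0 = 1
p2 (pos 2,3,6,7,10,11,14,15): XOR of data positions = 1⊕1⊕0⊕0⊕0⊕1⊕0 = 1
p4 (pos 4,5,6,7,12,13,14,15): XOR of data positions = 1⊕1⊕0⊕0⊕0⊕1⊕0 = 1
p8 (pos 8,9,10,11,12,13,14,15): XOR of data positions = 1⊕0⊕0⊕0⊕0⊕1⊕0 = 0
Codeword: 111111001000010

111111001000010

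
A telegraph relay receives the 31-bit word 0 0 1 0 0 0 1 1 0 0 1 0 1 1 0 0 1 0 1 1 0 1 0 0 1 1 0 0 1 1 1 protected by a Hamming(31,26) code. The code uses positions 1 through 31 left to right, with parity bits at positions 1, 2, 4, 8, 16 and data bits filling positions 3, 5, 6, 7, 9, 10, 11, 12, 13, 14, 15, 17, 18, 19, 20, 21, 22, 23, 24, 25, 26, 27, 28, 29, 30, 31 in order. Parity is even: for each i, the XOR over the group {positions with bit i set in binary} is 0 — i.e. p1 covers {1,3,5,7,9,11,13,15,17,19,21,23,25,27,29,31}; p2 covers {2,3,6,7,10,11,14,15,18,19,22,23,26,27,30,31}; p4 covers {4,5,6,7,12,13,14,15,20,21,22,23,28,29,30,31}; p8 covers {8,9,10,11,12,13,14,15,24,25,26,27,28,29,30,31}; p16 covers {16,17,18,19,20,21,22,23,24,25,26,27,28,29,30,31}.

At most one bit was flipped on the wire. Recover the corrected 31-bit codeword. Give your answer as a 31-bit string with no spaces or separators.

0010001100101100101101001110111

s1 (pos 1,3,5,7,9,11,13,15,17,19,21,23,25,27,29,31): 0⊕1⊕0⊕1⊕0⊕1⊕1⊕0⊕1⊕1⊕0⊕0⊕1⊕0⊕1⊕1 = 1
s2 (pos 2,3,6,7,10,11,14,15,18,19,22,23,26,27,30,31): 0⊕1⊕0⊕1⊕0⊕1⊕1⊕0⊕0⊕1⊕1⊕0⊕1⊕0⊕1⊕1 = 1
s4 (pos 4,5,6,7,12,13,14,15,20,21,22,23,28,29,30,31): 0⊕0⊕0⊕1⊕0⊕1⊕1⊕0⊕1⊕0⊕1⊕0⊕0⊕1⊕1⊕1 = 0
s8 (pos 8,9,10,11,12,13,14,15,24,25,26,27,28,29,30,31): 1⊕0⊕0⊕1⊕0⊕1⊕1⊕0⊕0⊕1⊕1⊕0⊕0⊕1⊕1⊕1 = 1
s16 (pos 16,17,18,19,20,21,22,23,24,25,26,27,28,29,30,31): 0⊕1⊕0⊕1⊕1⊕0⊕1⊕0⊕0⊕1⊕1⊕0⊕0⊕1⊕1⊕1 = 1
Syndrome s16…s1 = 11011 → error at position 27.
Flip position 27: 0010001100101100101101001100111 → 0010001100101100101101001110111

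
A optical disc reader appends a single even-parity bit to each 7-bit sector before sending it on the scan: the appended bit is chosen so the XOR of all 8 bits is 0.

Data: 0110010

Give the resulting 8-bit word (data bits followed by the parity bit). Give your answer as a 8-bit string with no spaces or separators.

01100101

XOR of the 7 data bits: 0⊕1⊕1⊕0⊕0⊕1⊕0 = 1
Parity bit = 1 (so all 8 bits XOR to 0).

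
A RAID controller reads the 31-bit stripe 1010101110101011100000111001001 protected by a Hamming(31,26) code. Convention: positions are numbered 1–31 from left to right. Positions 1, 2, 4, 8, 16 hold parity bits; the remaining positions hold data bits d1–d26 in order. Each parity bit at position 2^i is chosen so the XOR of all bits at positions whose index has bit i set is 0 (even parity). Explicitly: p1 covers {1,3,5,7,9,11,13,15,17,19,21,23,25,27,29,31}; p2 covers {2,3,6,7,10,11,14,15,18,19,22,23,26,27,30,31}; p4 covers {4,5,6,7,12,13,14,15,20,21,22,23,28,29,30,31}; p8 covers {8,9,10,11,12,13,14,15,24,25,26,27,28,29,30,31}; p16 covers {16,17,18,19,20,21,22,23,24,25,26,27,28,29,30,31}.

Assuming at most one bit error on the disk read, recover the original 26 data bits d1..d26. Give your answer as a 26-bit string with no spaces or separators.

s1 (pos 1,3,5,7,9,11,13,15,17,19,21,23,25,27,29,31): 1⊕1⊕1⊕1⊕1⊕1⊕1⊕1⊕1⊕0⊕0⊕1⊕1⊕0⊕0⊕1 = 0
s2 (pos 2,3,6,7,10,11,14,15,18,19,22,23,26,27,30,31): 0⊕1⊕0⊕1⊕0⊕1⊕0⊕1⊕0⊕0⊕0⊕1⊕0⊕0⊕0⊕1 = 0
s4 (pos 4,5,6,7,12,13,14,15,20,21,22,23,28,29,30,31): 0⊕1⊕0⊕1⊕0⊕1⊕0⊕1⊕0⊕0⊕0⊕1⊕1⊕0⊕0⊕1 = 1
s8 (pos 8,9,10,11,12,13,14,15,24,25,26,27,28,29,30,31): 1⊕1⊕0⊕1⊕0⊕1⊕0⊕1⊕1⊕1⊕0⊕0⊕1⊕0⊕0⊕1 = 1
s16 (pos 16,17,18,19,20,21,22,23,24,25,26,27,28,29,30,31): 1⊕1⊕0⊕0⊕0⊕0⊕0⊕1⊕1⊕1⊕0⊕0⊕1⊕0⊕0⊕1 = 1
Syndrome s16…s1 = 11100 → error at position 28.
Flip position 28: 1010101110101011100000111001001 → 1010101110101011100000111000001
Read data bits from positions 3,5,6,7,9,10,11,12,13,14,15,17,18,19,20,21,22,23,24,25,26,27,28,29,30,31: 11011010101100000111000001

11011010101100000111000001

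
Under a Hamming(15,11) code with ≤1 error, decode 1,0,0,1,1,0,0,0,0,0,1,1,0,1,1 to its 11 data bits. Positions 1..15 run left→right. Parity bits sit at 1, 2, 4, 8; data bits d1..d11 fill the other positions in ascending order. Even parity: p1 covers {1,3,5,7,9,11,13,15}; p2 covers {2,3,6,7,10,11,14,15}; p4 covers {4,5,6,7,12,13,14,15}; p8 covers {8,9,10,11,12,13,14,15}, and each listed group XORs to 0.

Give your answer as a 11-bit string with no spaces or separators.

01100011011

s1 (pos 1,3,5,7,9,11,13,15): 1⊕0⊕1⊕0⊕0⊕1⊕0⊕1 = 0
s2 (pos 2,3,6,7,10,11,14,15): 0⊕0⊕0⊕0⊕0⊕1⊕1⊕1 = 1
s4 (pos 4,5,6,7,12,13,14,15): 1⊕1⊕0⊕0⊕1⊕0⊕1⊕1 = 1
s8 (pos 8,9,10,11,12,13,14,15): 0⊕0⊕0⊕1⊕1⊕0⊕1⊕1 = 0
Syndrome s8…s1 = 0110 → error at position 6.
Flip position 6: 100110000011011 → 100111000011011
Read data bits from positions 3,5,6,7,9,10,11,12,13,14,15: 01100011011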